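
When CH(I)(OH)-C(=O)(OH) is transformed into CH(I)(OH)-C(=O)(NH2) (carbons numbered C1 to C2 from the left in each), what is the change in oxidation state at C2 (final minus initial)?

Before: C2 has 1 bond to C, 3 bonds to O → oxidation state +3.
After: C2 has 1 bond to C, 2 bonds to O, 1 bond to N → oxidation state +3.
Δ = +3 − (+3) = 0, so no net redox change at C2.

0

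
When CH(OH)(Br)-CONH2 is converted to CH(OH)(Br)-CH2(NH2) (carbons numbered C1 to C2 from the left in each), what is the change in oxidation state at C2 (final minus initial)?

Before: C2 has 1 bond to C, 2 bonds to O, 1 bond to N → oxidation state +3.
After: C2 has 1 bond to C, 2 bonds to H, 1 bond to N → oxidation state -1.
Δ = -1 − (+3) = -4, so this is a reduction at C2.

-4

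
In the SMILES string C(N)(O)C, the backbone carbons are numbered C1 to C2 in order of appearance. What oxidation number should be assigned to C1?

C1 has one bond to C (0), one bond to H (-1), one bond to N (+1), one bond to O (+1).
Oxidation state = 0 − 1 + 1 + 1 = +1.

+1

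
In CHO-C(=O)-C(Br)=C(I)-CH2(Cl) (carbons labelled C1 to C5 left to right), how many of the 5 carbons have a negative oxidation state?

Tallying each carbon's bonds:
C1: 1C, 1H, 2O → 0 − 1 + 2 = +1
C2: 2C, 2O → 0 + 2 = +2
C3: 3C, 1Br → 0 + 1 = +1
C4: 3C, 1I → 0 + 1 = +1
C5: 1C, 2H, 1Cl → 0 − 2 + 1 = -1
1 carbon (C5) meets the condition.

1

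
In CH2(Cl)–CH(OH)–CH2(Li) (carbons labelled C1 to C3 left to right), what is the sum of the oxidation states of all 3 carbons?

-4

Tallying each carbon's bonds:
C1: 1C, 2H, 1Cl → 0 − 2 + 1 = -1
C2: 2C, 1H, 1O → 0 − 1 + 1 = 0
C3: 1C, 2H, 1Li → 0 − 2 − 1 = -3
Sum = -1 + 0 − 3 = -4.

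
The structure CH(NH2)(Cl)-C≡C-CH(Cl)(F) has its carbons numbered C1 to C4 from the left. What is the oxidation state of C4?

+1

C4 has one bond to C (0), one bond to H (-1), one bond to Cl (+1), one bond to F (+1).
Oxidation state = 0 − 1 + 1 + 1 = +1.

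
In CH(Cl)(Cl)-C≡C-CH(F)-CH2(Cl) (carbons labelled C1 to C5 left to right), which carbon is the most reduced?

Tallying each carbon's bonds:
C1: 1C, 1H, 2Cl → 0 − 1 + 2 = +1
C2: 4C → 0 = 0
C3: 4C → 0 = 0
C4: 2C, 1H, 1F → 0 − 1 + 1 = 0
C5: 1C, 2H, 1Cl → 0 − 2 + 1 = -1
The most reduced carbon is C5 at -1.

C5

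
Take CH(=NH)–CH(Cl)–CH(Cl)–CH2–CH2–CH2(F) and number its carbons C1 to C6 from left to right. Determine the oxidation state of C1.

+1

Each bond to a more electronegative atom (O, N, halogen) counts +1, each bond to a less electronegative atom (H, metal, B, Si) counts −1, and each C–C bond counts 0.
C1 has one bond to C (0), one bond to H (-1), a double bond to N (2×+1 = +2).
Oxidation state = 0 − 1 + 2 = +1.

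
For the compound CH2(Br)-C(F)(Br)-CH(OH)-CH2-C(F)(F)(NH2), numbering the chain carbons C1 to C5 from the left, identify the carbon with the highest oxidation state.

C5

Tallying each carbon's bonds:
C1: 1C, 2H, 1Br → 0 − 2 + 1 = -1
C2: 2C, 1F, 1Br → 0 + 1 + 1 = +2
C3: 2C, 1H, 1O → 0 − 1 + 1 = 0
C4: 2C, 2H → 0 − 2 = -2
C5: 1C, 1N, 2F → 0 + 1 + 2 = +3
The most oxidised carbon is C5 at +3.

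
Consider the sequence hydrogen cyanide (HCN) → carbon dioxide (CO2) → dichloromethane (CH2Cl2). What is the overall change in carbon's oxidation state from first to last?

Carbon oxidation states along the series — hydrogen cyanide: +2, carbon dioxide: +4, dichloromethane: 0.
Net change = 0 − (+2) = -2.

-2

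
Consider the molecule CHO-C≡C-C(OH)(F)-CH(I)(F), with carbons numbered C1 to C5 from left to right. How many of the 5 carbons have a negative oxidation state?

Tallying each carbon's bonds:
C1: 1C, 1H, 2O → 0 − 1 + 2 = +1
C2: 4C → 0 = 0
C3: 4C → 0 = 0
C4: 2C, 1O, 1F → 0 + 1 + 1 = +2
C5: 1C, 1H, 1F, 1I → 0 − 1 + 1 + 1 = +1
0 carbons meet the condition.

0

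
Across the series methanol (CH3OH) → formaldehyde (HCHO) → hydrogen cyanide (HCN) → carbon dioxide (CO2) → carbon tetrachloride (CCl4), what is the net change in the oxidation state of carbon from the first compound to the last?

+6

Carbon oxidation states along the series — methanol: -2, formaldehyde: 0, hydrogen cyanide: +2, carbon dioxide: +4, carbon tetrachloride: +4.
Net change = +4 − (-2) = +6.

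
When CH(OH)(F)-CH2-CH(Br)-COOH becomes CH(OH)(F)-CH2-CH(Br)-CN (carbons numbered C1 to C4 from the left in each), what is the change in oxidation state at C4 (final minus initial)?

0

Before: C4 has 1 bond to C, 3 bonds to O → oxidation state +3.
After: C4 has 1 bond to C, 3 bonds to N → oxidation state +3.
Δ = +3 − (+3) = 0, so no net redox change at C4.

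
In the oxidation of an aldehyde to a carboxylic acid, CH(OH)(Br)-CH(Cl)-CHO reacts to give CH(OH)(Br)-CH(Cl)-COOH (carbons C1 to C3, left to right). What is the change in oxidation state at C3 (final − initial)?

Before: C3 has 1 bond to C, 1 bond to H, 2 bonds to O → oxidation state +1.
After: C3 has 1 bond to C, 3 bonds to O → oxidation state +3.
Δ = +3 − (+1) = +2, so this is an oxidation at C3.

+2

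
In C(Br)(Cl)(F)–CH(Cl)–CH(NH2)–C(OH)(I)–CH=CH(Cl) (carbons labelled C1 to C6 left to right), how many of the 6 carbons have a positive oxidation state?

Tallying each carbon's bonds:
C1: 1C, 1F, 1Cl, 1Br → 0 + 1 + 1 + 1 = +3
C2: 2C, 1H, 1Cl → 0 − 1 + 1 = 0
C3: 2C, 1H, 1N → 0 − 1 + 1 = 0
C4: 2C, 1O, 1I → 0 + 1 + 1 = +2
C5: 3C, 1H → 0 − 1 = -1
C6: 2C, 1H, 1Cl → 0 − 1 + 1 = 0
2 carbons (C1, C4) meet the condition.

2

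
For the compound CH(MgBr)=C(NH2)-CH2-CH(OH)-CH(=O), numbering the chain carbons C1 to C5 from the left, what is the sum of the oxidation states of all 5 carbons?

Each bond to a more electronegative atom (O, N, halogen) counts +1, each bond to a less electronegative atom (H, metal, B, Si) counts −1, and each C–C bond counts 0. Tallying each carbon:
C1: 2C, 1H, 1Mg → 0 − 1 − 1 = -2
C2: 3C, 1N → 0 + 1 = +1
C3: 2C, 2H → 0 − 2 = -2
C4: 2C, 1H, 1O → 0 − 1 + 1 = 0
C5: 1C, 1H, 2O → 0 − 1 + 2 = +1
Sum = -2 + 1 − 2 + 0 + 1 = -2.

-2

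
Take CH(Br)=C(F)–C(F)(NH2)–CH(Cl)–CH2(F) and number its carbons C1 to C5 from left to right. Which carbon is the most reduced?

Bonds to more-electronegative neighbours contribute +1 each, bonds to H or metals contribute −1 each, and C–C bonds contribute 0. Tallying each carbon:
C1: 2C, 1H, 1Br → 0 − 1 + 1 = 0
C2: 3C, 1F → 0 + 1 = +1
C3: 2C, 1N, 1F → 0 + 1 + 1 = +2
C4: 2C, 1H, 1Cl → 0 − 1 + 1 = 0
C5: 1C, 2H, 1F → 0 − 2 + 1 = -1
The most reduced carbon is C5 at -1.

C5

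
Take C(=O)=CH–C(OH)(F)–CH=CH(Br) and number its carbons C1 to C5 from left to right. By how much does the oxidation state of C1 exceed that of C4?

+3

C1: 2C, 2O → 0 + 2 = +2
C4: 3C, 1H → 0 − 1 = -1
Difference: +2 − (-1) = +3.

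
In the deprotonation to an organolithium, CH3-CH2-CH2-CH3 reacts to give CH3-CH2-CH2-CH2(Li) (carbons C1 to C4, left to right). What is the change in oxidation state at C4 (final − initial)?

0

Before: C4 has 1 bond to C, 3 bonds to H → oxidation state -3.
After: C4 has 1 bond to C, 2 bonds to H, 1 bond to Li → oxidation state -3.
Δ = -3 − (-3) = 0, so no net redox change at C4.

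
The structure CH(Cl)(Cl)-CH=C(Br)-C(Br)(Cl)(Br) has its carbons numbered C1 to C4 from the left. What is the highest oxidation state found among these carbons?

Each bond to a more electronegative atom (O, N, halogen) counts +1, each bond to a less electronegative atom (H, metal, B, Si) counts −1, and each C–C bond counts 0. Tallying each carbon:
C1: 1C, 1H, 2Cl → 0 − 1 + 2 = +1
C2: 3C, 1H → 0 − 1 = -1
C3: 3C, 1Br → 0 + 1 = +1
C4: 1C, 1Cl, 2Br → 0 + 1 + 2 = +3
The highest value is +3.

+3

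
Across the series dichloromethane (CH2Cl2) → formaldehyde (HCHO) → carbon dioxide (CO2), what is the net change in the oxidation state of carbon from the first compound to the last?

+4

Carbon oxidation states along the series — dichloromethane: 0, formaldehyde: 0, carbon dioxide: +4.
Net change = +4 − (0) = +4.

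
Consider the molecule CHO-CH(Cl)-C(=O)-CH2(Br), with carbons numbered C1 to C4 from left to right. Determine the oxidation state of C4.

-1

Bonds to more-electronegative neighbours contribute +1 each, bonds to H or metals contribute −1 each, and C–C bonds contribute 0.
C4 has one bond to C (0), one bond to Br (+1), one bond to H (-1), one bond to H (-1).
Oxidation state = 0 + 1 − 1 − 1 = -1.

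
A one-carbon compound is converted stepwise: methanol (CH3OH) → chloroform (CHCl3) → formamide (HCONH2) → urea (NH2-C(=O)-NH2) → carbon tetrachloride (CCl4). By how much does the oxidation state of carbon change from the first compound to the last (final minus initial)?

+6

Carbon oxidation states along the series — methanol: -2, chloroform: +2, formamide: +2, urea: +4, carbon tetrachloride: +4.
Net change = +4 − (-2) = +6.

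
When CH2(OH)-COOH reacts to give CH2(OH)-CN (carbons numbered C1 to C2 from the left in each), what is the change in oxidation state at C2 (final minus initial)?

Before: C2 has 1 bond to C, 3 bonds to O → oxidation state +3.
After: C2 has 1 bond to C, 3 bonds to N → oxidation state +3.
Δ = +3 − (+3) = 0, so no net redox change at C2.

0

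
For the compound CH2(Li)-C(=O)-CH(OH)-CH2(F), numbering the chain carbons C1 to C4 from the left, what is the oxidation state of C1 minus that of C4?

-2

C1: 1C, 2H, 1Li → 0 − 2 − 1 = -3
C4: 1C, 2H, 1F → 0 − 2 + 1 = -1
Difference: -3 − (-1) = -2.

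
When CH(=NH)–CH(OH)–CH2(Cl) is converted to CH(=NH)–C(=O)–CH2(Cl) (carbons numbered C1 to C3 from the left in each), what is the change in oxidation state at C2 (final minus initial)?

+2

Before: C2 has 2 bonds to C, 1 bond to H, 1 bond to O → oxidation state 0.
After: C2 has 2 bonds to C, 2 bonds to O → oxidation state +2.
Δ = +2 − (0) = +2, so this is an oxidation at C2.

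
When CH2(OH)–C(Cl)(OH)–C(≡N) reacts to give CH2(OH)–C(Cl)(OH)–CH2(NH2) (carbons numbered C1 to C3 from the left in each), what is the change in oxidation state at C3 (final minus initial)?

-4

Before: C3 has 1 bond to C, 3 bonds to N → oxidation state +3.
After: C3 has 1 bond to C, 2 bonds to H, 1 bond to N → oxidation state -1.
Δ = -1 − (+3) = -4, so this is a reduction at C3.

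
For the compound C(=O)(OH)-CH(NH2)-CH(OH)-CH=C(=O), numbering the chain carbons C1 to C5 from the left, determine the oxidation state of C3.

Count +1 for every bond to an atom more electronegative than carbon and −1 for every bond to one less electronegative; C–C bonds are 0.
C3 has one bond to C (0), one bond to C (0), one bond to H (-1), one bond to O (+1).
Oxidation state = 0 + 0 − 1 + 1 = 0.

0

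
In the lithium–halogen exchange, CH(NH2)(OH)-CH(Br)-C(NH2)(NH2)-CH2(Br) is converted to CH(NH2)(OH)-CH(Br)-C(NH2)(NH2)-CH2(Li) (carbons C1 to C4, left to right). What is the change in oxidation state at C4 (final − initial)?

-2

Before: C4 has 1 bond to C, 2 bonds to H, 1 bond to Br → oxidation state -1.
After: C4 has 1 bond to C, 2 bonds to H, 1 bond to Li → oxidation state -3.
Δ = -3 − (-1) = -2, so this is a reduction at C4.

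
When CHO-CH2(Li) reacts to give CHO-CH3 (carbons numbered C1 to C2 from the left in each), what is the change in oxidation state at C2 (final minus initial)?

0

Before: C2 has 1 bond to C, 2 bonds to H, 1 bond to Li → oxidation state -3.
After: C2 has 1 bond to C, 3 bonds to H → oxidation state -3.
Δ = -3 − (-3) = 0, so no net redox change at C2.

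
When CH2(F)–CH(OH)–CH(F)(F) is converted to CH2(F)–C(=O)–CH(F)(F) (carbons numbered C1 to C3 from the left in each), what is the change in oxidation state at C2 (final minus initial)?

+2

Before: C2 has 2 bonds to C, 1 bond to H, 1 bond to O → oxidation state 0.
After: C2 has 2 bonds to C, 2 bonds to O → oxidation state +2.
Δ = +2 − (0) = +2, so this is an oxidation at C2.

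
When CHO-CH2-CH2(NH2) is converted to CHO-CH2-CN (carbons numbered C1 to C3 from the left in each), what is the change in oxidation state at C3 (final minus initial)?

Before: C3 has 1 bond to C, 2 bonds to H, 1 bond to N → oxidation state -1.
After: C3 has 1 bond to C, 3 bonds to N → oxidation state +3.
Δ = +3 − (-1) = +4, so this is an oxidation at C3.

+4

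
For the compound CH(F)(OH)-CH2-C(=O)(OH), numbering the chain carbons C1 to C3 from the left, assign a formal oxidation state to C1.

+1

Bonds to more-electronegative neighbours contribute +1 each, bonds to H or metals contribute −1 each, and C–C bonds contribute 0.
C1 has one bond to C (0), one bond to H (-1), one bond to F (+1), one bond to O (+1).
Oxidation state = 0 − 1 + 1 + 1 = +1.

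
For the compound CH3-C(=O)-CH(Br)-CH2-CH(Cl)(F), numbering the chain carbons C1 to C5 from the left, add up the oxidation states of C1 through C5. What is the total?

-2

Tallying each carbon's bonds:
C1: 1C, 3H → 0 − 3 = -3
C2: 2C, 2O → 0 + 2 = +2
C3: 2C, 1H, 1Br → 0 − 1 + 1 = 0
C4: 2C, 2H → 0 − 2 = -2
C5: 1C, 1H, 1F, 1Cl → 0 − 1 + 1 + 1 = +1
Sum = -3 + 2 + 0 − 2 + 1 = -2.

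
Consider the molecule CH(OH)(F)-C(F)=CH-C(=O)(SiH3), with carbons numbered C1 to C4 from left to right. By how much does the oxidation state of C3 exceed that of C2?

C3: 3C, 1H → 0 − 1 = -1
C2: 3C, 1F → 0 + 1 = +1
Difference: -1 − (+1) = -2.

-2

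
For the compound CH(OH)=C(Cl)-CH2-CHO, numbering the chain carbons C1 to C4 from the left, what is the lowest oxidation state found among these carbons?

-2

Tallying each carbon's bonds:
C1: 2C, 1H, 1O → 0 − 1 + 1 = 0
C2: 3C, 1Cl → 0 + 1 = +1
C3: 2C, 2H → 0 − 2 = -2
C4: 1C, 1H, 2O → 0 − 1 + 2 = +1
The lowest value is -2.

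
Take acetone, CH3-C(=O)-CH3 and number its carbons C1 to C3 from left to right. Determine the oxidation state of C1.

-3

Each bond to a more electronegative atom (O, N, halogen) counts +1, each bond to a less electronegative atom (H, metal, B, Si) counts −1, and each C–C bond counts 0.
C1 has one bond to H (-1), one bond to H (-1), one bond to H (-1), one bond to C (0).
Oxidation state = -1 − 1 − 1 + 0 = -3.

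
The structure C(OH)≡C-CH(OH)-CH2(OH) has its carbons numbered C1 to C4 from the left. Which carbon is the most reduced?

C4

Assign +1 per bond to O/N/halogen, −1 per bond to H or an electropositive element, and 0 per bond to carbon. Tallying each carbon:
C1: 3C, 1O → 0 + 1 = +1
C2: 4C → 0 = 0
C3: 2C, 1H, 1O → 0 − 1 + 1 = 0
C4: 1C, 2H, 1O → 0 − 2 + 1 = -1
The most reduced carbon is C4 at -1.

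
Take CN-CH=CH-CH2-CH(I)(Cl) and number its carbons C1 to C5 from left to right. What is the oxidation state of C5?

+1

Each bond to a more electronegative atom (O, N, halogen) counts +1, each bond to a less electronegative atom (H, metal, B, Si) counts −1, and each C–C bond counts 0.
C5 has one bond to C (0), one bond to H (-1), one bond to I (+1), one bond to Cl (+1).
Oxidation state = 0 − 1 + 1 + 1 = +1.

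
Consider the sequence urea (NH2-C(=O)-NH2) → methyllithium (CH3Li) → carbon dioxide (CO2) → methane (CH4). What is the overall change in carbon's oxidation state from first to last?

Carbon oxidation states along the series — urea: +4, methyllithium: -4, carbon dioxide: +4, methane: -4.
Net change = -4 − (+4) = -8.

-8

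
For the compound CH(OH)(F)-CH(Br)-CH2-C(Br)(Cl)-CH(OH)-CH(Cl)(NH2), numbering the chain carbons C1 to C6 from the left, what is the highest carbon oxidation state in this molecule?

Count +1 for every bond to an atom more electronegative than carbon and −1 for every bond to one less electronegative; C–C bonds are 0. Tallying each carbon:
C1: 1C, 1H, 1O, 1F → 0 − 1 + 1 + 1 = +1
C2: 2C, 1H, 1Br → 0 − 1 + 1 = 0
C3: 2C, 2H → 0 − 2 = -2
C4: 2C, 1Cl, 1Br → 0 + 1 + 1 = +2
C5: 2C, 1H, 1O → 0 − 1 + 1 = 0
C6: 1C, 1H, 1N, 1Cl → 0 − 1 + 1 + 1 = +1
The highest value is +2.

+2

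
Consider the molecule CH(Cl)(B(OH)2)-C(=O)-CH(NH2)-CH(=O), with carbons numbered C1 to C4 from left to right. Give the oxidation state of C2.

Bonds to more-electronegative neighbours contribute +1 each, bonds to H or metals contribute −1 each, and C–C bonds contribute 0.
C2 has one bond to C (0), one bond to C (0), a double bond to O (2×+1 = +2).
Oxidation state = 0 + 0 + 2 = +2.

+2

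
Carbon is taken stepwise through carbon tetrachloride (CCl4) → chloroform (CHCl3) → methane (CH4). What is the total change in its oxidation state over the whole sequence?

-8

Carbon oxidation states along the series — carbon tetrachloride: +4, chloroform: +2, methane: -4.
Net change = -4 − (+4) = -8.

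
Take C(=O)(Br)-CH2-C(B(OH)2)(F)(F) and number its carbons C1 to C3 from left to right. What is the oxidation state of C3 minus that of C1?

C3: 1C, 2F, 1B → 0 + 2 − 1 = +1
C1: 1C, 2O, 1Br → 0 + 2 + 1 = +3
Difference: +1 − (+3) = -2.

-2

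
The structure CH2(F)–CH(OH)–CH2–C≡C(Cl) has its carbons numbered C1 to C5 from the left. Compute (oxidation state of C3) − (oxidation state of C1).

-1

C3: 2C, 2H → 0 − 2 = -2
C1: 1C, 2H, 1F → 0 − 2 + 1 = -1
Difference: -2 − (-1) = -1.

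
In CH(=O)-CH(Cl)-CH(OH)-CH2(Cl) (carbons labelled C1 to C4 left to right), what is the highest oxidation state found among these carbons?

Count +1 for every bond to an atom more electronegative than carbon and −1 for every bond to one less electronegative; C–C bonds are 0. Tallying each carbon:
C1: 1C, 1H, 2O → 0 − 1 + 2 = +1
C2: 2C, 1H, 1Cl → 0 − 1 + 1 = 0
C3: 2C, 1H, 1O → 0 − 1 + 1 = 0
C4: 1C, 2H, 1Cl → 0 − 2 + 1 = -1
The highest value is +1.

+1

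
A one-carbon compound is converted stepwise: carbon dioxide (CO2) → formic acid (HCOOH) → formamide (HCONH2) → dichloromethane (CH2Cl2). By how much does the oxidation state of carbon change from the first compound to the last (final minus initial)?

Carbon oxidation states along the series — carbon dioxide: +4, formic acid: +2, formamide: +2, dichloromethane: 0.
Net change = 0 − (+4) = -4.

-4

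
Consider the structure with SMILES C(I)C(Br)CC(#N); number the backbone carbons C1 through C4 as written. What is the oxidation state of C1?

C1 has one bond to C (0), one bond to I (+1), one bond to H (-1), one bond to H (-1).
Oxidation state = 0 + 1 − 1 − 1 = -1.

-1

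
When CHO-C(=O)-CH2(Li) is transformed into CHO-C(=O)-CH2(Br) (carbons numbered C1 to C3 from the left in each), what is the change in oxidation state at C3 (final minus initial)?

+2

Before: C3 has 1 bond to C, 2 bonds to H, 1 bond to Li → oxidation state -3.
After: C3 has 1 bond to C, 2 bonds to H, 1 bond to Br → oxidation state -1.
Δ = -1 − (-3) = +2, so this is an oxidation at C3.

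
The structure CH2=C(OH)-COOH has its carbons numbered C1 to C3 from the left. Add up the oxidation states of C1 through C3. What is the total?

Count +1 for every bond to an atom more electronegative than carbon and −1 for every bond to one less electronegative; C–C bonds are 0. Tallying each carbon:
C1: 2C, 2H → 0 − 2 = -2
C2: 3C, 1O → 0 + 1 = +1
C3: 1C, 3O → 0 + 3 = +3
Sum = -2 + 1 + 3 = +2.

+2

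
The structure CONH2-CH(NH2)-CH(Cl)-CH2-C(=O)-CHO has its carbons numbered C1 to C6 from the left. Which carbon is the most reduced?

C4

Count +1 for every bond to an atom more electronegative than carbon and −1 for every bond to one less electronegative; C–C bonds are 0. Tallying each carbon:
C1: 1C, 2O, 1N → 0 + 2 + 1 = +3
C2: 2C, 1H, 1N → 0 − 1 + 1 = 0
C3: 2C, 1H, 1Cl → 0 − 1 + 1 = 0
C4: 2C, 2H → 0 − 2 = -2
C5: 2C, 2O → 0 + 2 = +2
C6: 1C, 1H, 2O → 0 − 1 + 2 = +1
The most reduced carbon is C4 at -2.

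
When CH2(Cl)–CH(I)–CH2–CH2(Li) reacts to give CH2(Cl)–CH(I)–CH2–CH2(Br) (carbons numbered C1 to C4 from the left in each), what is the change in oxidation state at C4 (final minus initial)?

Before: C4 has 1 bond to C, 2 bonds to H, 1 bond to Li → oxidation state -3.
After: C4 has 1 bond to C, 2 bonds to H, 1 bond to Br → oxidation state -1.
Δ = -1 − (-3) = +2, so this is an oxidation at C4.

+2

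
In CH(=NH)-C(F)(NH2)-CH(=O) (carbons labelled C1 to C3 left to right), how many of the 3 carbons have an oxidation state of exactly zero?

0

Assign +1 per bond to O/N/halogen, −1 per bond to H or an electropositive element, and 0 per bond to carbon. Tallying each carbon:
C1: 1C, 1H, 2N → 0 − 1 + 2 = +1
C2: 2C, 1N, 1F → 0 + 1 + 1 = +2
C3: 1C, 1H, 2O → 0 − 1 + 2 = +1
0 carbons meet the condition.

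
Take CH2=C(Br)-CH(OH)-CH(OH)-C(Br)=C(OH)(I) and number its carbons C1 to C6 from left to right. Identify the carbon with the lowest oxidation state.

Tallying each carbon's bonds:
C1: 2C, 2H → 0 − 2 = -2
C2: 3C, 1Br → 0 + 1 = +1
C3: 2C, 1H, 1O → 0 − 1 + 1 = 0
C4: 2C, 1H, 1O → 0 − 1 + 1 = 0
C5: 3C, 1Br → 0 + 1 = +1
C6: 2C, 1O, 1I → 0 + 1 + 1 = +2
The most reduced carbon is C1 at -2.

C1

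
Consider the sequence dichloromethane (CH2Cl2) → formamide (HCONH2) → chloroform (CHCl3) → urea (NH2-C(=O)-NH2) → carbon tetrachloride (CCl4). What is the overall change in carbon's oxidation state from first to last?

+4

Carbon oxidation states along the series — dichloromethane: 0, formamide: +2, chloroform: +2, urea: +4, carbon tetrachloride: +4.
Net change = +4 − (0) = +4.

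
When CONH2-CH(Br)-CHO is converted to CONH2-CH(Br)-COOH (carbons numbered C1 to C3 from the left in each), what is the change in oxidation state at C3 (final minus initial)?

Before: C3 has 1 bond to C, 1 bond to H, 2 bonds to O → oxidation state +1.
After: C3 has 1 bond to C, 3 bonds to O → oxidation state +3.
Δ = +3 − (+1) = +2, so this is an oxidation at C3.

+2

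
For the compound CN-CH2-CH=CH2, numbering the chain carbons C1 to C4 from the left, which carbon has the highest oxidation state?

C1

Assign +1 per bond to O/N/halogen, −1 per bond to H or an electropositive element, and 0 per bond to carbon. Tallying each carbon:
C1: 1C, 3N → 0 + 3 = +3
C2: 2C, 2H → 0 − 2 = -2
C3: 3C, 1H → 0 − 1 = -1
C4: 2C, 2H → 0 − 2 = -2
The most oxidised carbon is C1 at +3.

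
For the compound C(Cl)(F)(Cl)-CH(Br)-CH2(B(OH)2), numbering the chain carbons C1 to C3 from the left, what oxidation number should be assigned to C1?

Count +1 for every bond to an atom more electronegative than carbon and −1 for every bond to one less electronegative; C–C bonds are 0.
C1 has one bond to C (0), one bond to Cl (+1), one bond to F (+1), one bond to Cl (+1).
Oxidation state = 0 + 1 + 1 + 1 = +3.

+3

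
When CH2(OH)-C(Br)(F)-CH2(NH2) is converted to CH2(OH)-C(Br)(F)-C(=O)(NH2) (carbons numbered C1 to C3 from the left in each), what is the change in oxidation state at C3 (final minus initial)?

+4

Before: C3 has 1 bond to C, 2 bonds to H, 1 bond to N → oxidation state -1.
After: C3 has 1 bond to C, 2 bonds to O, 1 bond to N → oxidation state +3.
Δ = +3 − (-1) = +4, so this is an oxidation at C3.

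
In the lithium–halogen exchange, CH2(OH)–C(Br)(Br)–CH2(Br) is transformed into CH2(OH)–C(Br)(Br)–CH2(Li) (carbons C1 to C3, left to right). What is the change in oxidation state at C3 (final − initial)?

-2

Before: C3 has 1 bond to C, 2 bonds to H, 1 bond to Br → oxidation state -1.
After: C3 has 1 bond to C, 2 bonds to H, 1 bond to Li → oxidation state -3.
Δ = -3 − (-1) = -2, so this is a reduction at C3.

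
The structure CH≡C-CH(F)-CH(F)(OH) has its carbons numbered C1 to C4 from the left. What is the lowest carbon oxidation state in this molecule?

-1

Tallying each carbon's bonds:
C1: 3C, 1H → 0 − 1 = -1
C2: 4C → 0 = 0
C3: 2C, 1H, 1F → 0 − 1 + 1 = 0
C4: 1C, 1H, 1O, 1F → 0 − 1 + 1 + 1 = +1
The lowest value is -1.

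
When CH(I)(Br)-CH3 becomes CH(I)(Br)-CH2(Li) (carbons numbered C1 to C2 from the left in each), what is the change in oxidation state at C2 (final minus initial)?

0

Before: C2 has 1 bond to C, 3 bonds to H → oxidation state -3.
After: C2 has 1 bond to C, 2 bonds to H, 1 bond to Li → oxidation state -3.
Δ = -3 − (-3) = 0, so no net redox change at C2.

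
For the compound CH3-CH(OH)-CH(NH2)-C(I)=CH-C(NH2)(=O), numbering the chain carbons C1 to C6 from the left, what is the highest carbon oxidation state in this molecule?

+3

Bonds to more-electronegative neighbours contribute +1 each, bonds to H or metals contribute −1 each, and C–C bonds contribute 0. Tallying each carbon:
C1: 1C, 3H → 0 − 3 = -3
C2: 2C, 1H, 1O → 0 − 1 + 1 = 0
C3: 2C, 1H, 1N → 0 − 1 + 1 = 0
C4: 3C, 1I → 0 + 1 = +1
C5: 3C, 1H → 0 − 1 = -1
C6: 1C, 2O, 1N → 0 + 2 + 1 = +3
The highest value is +3.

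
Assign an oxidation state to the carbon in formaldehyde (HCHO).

0

The carbon has one bond to H (-1), one bond to H (-1), a double bond to O (2×+1 = +2).
Oxidation state = -1 − 1 + 2 = 0.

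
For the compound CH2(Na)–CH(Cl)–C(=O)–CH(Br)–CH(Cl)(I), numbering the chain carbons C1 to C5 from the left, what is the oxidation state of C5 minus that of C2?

C5: 1C, 1H, 1Cl, 1I → 0 − 1 + 1 + 1 = +1
C2: 2C, 1H, 1Cl → 0 − 1 + 1 = 0
Difference: +1 − (0) = +1.

+1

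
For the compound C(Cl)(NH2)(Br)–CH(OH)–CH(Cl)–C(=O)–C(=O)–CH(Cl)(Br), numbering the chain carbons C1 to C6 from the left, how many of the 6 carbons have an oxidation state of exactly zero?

2

Bonds to more-electronegative neighbours contribute +1 each, bonds to H or metals contribute −1 each, and C–C bonds contribute 0. Tallying each carbon:
C1: 1C, 1N, 1Cl, 1Br → 0 + 1 + 1 + 1 = +3
C2: 2C, 1H, 1O → 0 − 1 + 1 = 0
C3: 2C, 1H, 1Cl → 0 − 1 + 1 = 0
C4: 2C, 2O → 0 + 2 = +2
C5: 2C, 2O → 0 + 2 = +2
C6: 1C, 1H, 1Cl, 1Br → 0 − 1 + 1 + 1 = +1
2 carbons (C2, C3) meet the condition.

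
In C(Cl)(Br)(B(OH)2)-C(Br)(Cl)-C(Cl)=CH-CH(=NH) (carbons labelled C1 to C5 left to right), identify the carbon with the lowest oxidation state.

Tallying each carbon's bonds:
C1: 1C, 1Cl, 1Br, 1B → 0 + 1 + 1 − 1 = +1
C2: 2C, 1Cl, 1Br → 0 + 1 + 1 = +2
C3: 3C, 1Cl → 0 + 1 = +1
C4: 3C, 1H → 0 − 1 = -1
C5: 1C, 1H, 2N → 0 − 1 + 2 = +1
The most reduced carbon is C4 at -1.

C4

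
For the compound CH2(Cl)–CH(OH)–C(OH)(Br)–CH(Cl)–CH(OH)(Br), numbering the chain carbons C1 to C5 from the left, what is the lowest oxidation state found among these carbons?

-1

Each bond to a more electronegative atom (O, N, halogen) counts +1, each bond to a less electronegative atom (H, metal, B, Si) counts −1, and each C–C bond counts 0. Tallying each carbon:
C1: 1C, 2H, 1Cl → 0 − 2 + 1 = -1
C2: 2C, 1H, 1O → 0 − 1 + 1 = 0
C3: 2C, 1O, 1Br → 0 + 1 + 1 = +2
C4: 2C, 1H, 1Cl → 0 − 1 + 1 = 0
C5: 1C, 1H, 1O, 1Br → 0 − 1 + 1 + 1 = +1
The lowest value is -1.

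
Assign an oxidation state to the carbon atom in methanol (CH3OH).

-2

The carbon has one bond to H (-1), one bond to H (-1), one bond to H (-1), one bond to O (+1).
Oxidation state = -1 − 1 − 1 + 1 = -2.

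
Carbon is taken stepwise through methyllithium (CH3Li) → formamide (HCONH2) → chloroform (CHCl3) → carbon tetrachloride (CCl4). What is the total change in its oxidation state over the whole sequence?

Carbon oxidation states along the series — methyllithium: -4, formamide: +2, chloroform: +2, carbon tetrachloride: +4.
Net change = +4 − (-4) = +8.

+8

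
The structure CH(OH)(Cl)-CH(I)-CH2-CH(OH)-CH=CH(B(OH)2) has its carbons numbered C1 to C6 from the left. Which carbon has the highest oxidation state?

C1

Each bond to a more electronegative atom (O, N, halogen) counts +1, each bond to a less electronegative atom (H, metal, B, Si) counts −1, and each C–C bond counts 0. Tallying each carbon:
C1: 1C, 1H, 1O, 1Cl → 0 − 1 + 1 + 1 = +1
C2: 2C, 1H, 1I → 0 − 1 + 1 = 0
C3: 2C, 2H → 0 − 2 = -2
C4: 2C, 1H, 1O → 0 − 1 + 1 = 0
C5: 3C, 1H → 0 − 1 = -1
C6: 2C, 1H, 1B → 0 − 1 − 1 = -2
The most oxidised carbon is C1 at +1.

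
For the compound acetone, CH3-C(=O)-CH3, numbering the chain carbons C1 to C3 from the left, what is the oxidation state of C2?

+2

C2 has a double bond to O (2×+1 = +2), one bond to C (0), one bond to C (0).
Oxidation state = +2 + 0 + 0 = +2.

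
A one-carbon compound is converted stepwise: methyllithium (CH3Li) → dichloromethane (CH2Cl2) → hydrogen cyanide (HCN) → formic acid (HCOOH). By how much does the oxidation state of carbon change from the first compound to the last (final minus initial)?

+6

Carbon oxidation states along the series — methyllithium: -4, dichloromethane: 0, hydrogen cyanide: +2, formic acid: +2.
Net change = +2 − (-4) = +6.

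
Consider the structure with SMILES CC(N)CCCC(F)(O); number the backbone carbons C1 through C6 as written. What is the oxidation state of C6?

+1

C6 has one bond to C (0), one bond to H (-1), one bond to F (+1), one bond to O (+1).
Oxidation state = 0 − 1 + 1 + 1 = +1.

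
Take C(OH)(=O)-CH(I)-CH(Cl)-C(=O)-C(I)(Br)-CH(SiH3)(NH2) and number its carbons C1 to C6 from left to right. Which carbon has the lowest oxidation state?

C6

Bonds to more-electronegative neighbours contribute +1 each, bonds to H or metals contribute −1 each, and C–C bonds contribute 0. Tallying each carbon:
C1: 1C, 3O → 0 + 3 = +3
C2: 2C, 1H, 1I → 0 − 1 + 1 = 0
C3: 2C, 1H, 1Cl → 0 − 1 + 1 = 0
C4: 2C, 2O → 0 + 2 = +2
C5: 2C, 1Br, 1I → 0 + 1 + 1 = +2
C6: 1C, 1H, 1N, 1Si → 0 − 1 + 1 − 1 = -1
The most reduced carbon is C6 at -1.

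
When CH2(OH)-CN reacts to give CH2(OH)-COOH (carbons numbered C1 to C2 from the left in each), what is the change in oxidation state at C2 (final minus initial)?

0

Before: C2 has 1 bond to C, 3 bonds to N → oxidation state +3.
After: C2 has 1 bond to C, 3 bonds to O → oxidation state +3.
Δ = +3 − (+3) = 0, so no net redox change at C2.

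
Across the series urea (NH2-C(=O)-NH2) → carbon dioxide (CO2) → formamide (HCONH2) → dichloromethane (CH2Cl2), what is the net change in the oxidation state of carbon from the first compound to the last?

-4

Carbon oxidation states along the series — urea: +4, carbon dioxide: +4, formamide: +2, dichloromethane: 0.
Net change = 0 − (+4) = -4.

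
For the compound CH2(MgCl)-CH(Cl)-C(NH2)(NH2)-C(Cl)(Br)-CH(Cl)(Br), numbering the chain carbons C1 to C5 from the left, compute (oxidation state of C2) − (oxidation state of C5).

C2: 2C, 1H, 1Cl → 0 − 1 + 1 = 0
C5: 1C, 1H, 1Cl, 1Br → 0 − 1 + 1 + 1 = +1
Difference: 0 − (+1) = -1.

-1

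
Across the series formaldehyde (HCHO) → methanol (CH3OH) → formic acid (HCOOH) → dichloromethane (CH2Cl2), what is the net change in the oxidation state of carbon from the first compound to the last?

Carbon oxidation states along the series — formaldehyde: 0, methanol: -2, formic acid: +2, dichloromethane: 0.
Net change = 0 − (0) = 0.

0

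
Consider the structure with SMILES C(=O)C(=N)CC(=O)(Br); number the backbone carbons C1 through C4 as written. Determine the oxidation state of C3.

-2

Bonds to more-electronegative neighbours contribute +1 each, bonds to H or metals contribute −1 each, and C–C bonds contribute 0.
C3 has one bond to C (0), one bond to C (0), one bond to H (-1), one bond to H (-1).
Oxidation state = 0 + 0 − 1 − 1 = -2.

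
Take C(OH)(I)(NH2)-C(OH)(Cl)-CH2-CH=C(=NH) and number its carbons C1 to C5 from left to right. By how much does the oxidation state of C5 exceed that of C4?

C5: 2C, 2N → 0 + 2 = +2
C4: 3C, 1H → 0 − 1 = -1
Difference: +2 − (-1) = +3.

+3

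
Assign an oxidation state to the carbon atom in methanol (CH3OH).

-2

The carbon has one bond to H (-1), one bond to H (-1), one bond to H (-1), one bond to O (+1).
Oxidation state = -1 − 1 − 1 + 1 = -2.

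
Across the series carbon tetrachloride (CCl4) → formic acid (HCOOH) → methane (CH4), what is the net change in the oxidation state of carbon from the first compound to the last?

Carbon oxidation states along the series — carbon tetrachloride: +4, formic acid: +2, methane: -4.
Net change = -4 − (+4) = -8.

-8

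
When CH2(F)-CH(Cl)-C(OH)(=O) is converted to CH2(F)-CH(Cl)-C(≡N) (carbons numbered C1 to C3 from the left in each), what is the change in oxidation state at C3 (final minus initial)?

0

Before: C3 has 1 bond to C, 3 bonds to O → oxidation state +3.
After: C3 has 1 bond to C, 3 bonds to N → oxidation state +3.
Δ = +3 − (+3) = 0, so no net redox change at C3.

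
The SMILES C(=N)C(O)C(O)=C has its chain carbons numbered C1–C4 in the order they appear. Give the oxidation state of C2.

Count +1 for every bond to an atom more electronegative than carbon and −1 for every bond to one less electronegative; C–C bonds are 0.
C2 has one bond to C (0), one bond to C (0), one bond to O (+1), one bond to H (-1).
Oxidation state = 0 + 0 + 1 − 1 = 0.

0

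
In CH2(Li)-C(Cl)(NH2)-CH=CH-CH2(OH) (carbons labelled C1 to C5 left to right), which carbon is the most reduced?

C1

Bonds to more-electronegative neighbours contribute +1 each, bonds to H or metals contribute −1 each, and C–C bonds contribute 0. Tallying each carbon:
C1: 1C, 2H, 1Li → 0 − 2 − 1 = -3
C2: 2C, 1N, 1Cl → 0 + 1 + 1 = +2
C3: 3C, 1H → 0 − 1 = -1
C4: 3C, 1H → 0 − 1 = -1
C5: 1C, 2H, 1O → 0 − 2 + 1 = -1
The most reduced carbon is C1 at -3.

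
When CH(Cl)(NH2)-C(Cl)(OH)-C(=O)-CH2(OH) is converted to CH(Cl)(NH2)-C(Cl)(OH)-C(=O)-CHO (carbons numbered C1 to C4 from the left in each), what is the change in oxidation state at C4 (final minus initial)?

+2

Before: C4 has 1 bond to C, 2 bonds to H, 1 bond to O → oxidation state -1.
After: C4 has 1 bond to C, 1 bond to H, 2 bonds to O → oxidation state +1.
Δ = +1 − (-1) = +2, so this is an oxidation at C4.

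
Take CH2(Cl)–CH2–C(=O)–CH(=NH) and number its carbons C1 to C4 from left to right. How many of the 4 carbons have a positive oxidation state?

2

Bonds to more-electronegative neighbours contribute +1 each, bonds to H or metals contribute −1 each, and C–C bonds contribute 0. Tallying each carbon:
C1: 1C, 2H, 1Cl → 0 − 2 + 1 = -1
C2: 2C, 2H → 0 − 2 = -2
C3: 2C, 2O → 0 + 2 = +2
C4: 1C, 1H, 2N → 0 − 1 + 2 = +1
2 carbons (C3, C4) meet the condition.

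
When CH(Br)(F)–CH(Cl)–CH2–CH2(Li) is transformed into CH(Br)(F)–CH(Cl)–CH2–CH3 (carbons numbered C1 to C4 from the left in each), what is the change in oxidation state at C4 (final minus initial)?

0

Before: C4 has 1 bond to C, 2 bonds to H, 1 bond to Li → oxidation state -3.
After: C4 has 1 bond to C, 3 bonds to H → oxidation state -3.
Δ = -3 − (-3) = 0, so no net redox change at C4.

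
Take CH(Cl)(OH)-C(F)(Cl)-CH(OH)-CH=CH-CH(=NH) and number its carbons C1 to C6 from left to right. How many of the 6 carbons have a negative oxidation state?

Tallying each carbon's bonds:
C1: 1C, 1H, 1O, 1Cl → 0 − 1 + 1 + 1 = +1
C2: 2C, 1F, 1Cl → 0 + 1 + 1 = +2
C3: 2C, 1H, 1O → 0 − 1 + 1 = 0
C4: 3C, 1H → 0 − 1 = -1
C5: 3C, 1H → 0 − 1 = -1
C6: 1C, 1H, 2N → 0 − 1 + 2 = +1
2 carbons (C4, C5) meet the condition.

2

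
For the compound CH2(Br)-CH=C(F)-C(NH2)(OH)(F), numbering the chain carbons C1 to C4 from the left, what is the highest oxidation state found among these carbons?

+3

Tallying each carbon's bonds:
C1: 1C, 2H, 1Br → 0 − 2 + 1 = -1
C2: 3C, 1H → 0 − 1 = -1
C3: 3C, 1F → 0 + 1 = +1
C4: 1C, 1O, 1N, 1F → 0 + 1 + 1 + 1 = +3
The highest value is +3.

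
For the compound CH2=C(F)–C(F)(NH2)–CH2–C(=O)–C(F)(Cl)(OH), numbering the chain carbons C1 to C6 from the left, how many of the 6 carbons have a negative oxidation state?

2

Tallying each carbon's bonds:
C1: 2C, 2H → 0 − 2 = -2
C2: 3C, 1F → 0 + 1 = +1
C3: 2C, 1N, 1F → 0 + 1 + 1 = +2
C4: 2C, 2H → 0 − 2 = -2
C5: 2C, 2O → 0 + 2 = +2
C6: 1C, 1O, 1F, 1Cl → 0 + 1 + 1 + 1 = +3
2 carbons (C1, C4) meet the condition.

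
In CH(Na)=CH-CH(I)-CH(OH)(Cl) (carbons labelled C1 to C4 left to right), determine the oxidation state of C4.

Bonds to more-electronegative neighbours contribute +1 each, bonds to H or metals contribute −1 each, and C–C bonds contribute 0.
C4 has one bond to C (0), one bond to O (+1), one bond to H (-1), one bond to Cl (+1).
Oxidation state = 0 + 1 − 1 + 1 = +1.

+1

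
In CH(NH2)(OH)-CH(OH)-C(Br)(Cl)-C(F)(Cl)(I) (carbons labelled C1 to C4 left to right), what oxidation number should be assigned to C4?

+3

C4 has one bond to C (0), one bond to F (+1), one bond to Cl (+1), one bond to I (+1).
Oxidation state = 0 + 1 + 1 + 1 = +3.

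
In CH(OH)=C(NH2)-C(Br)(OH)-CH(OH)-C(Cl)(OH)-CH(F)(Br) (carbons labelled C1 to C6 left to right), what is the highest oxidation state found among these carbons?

Tallying each carbon's bonds:
C1: 2C, 1H, 1O → 0 − 1 + 1 = 0
C2: 3C, 1N → 0 + 1 = +1
C3: 2C, 1O, 1Br → 0 + 1 + 1 = +2
C4: 2C, 1H, 1O → 0 − 1 + 1 = 0
C5: 2C, 1O, 1Cl → 0 + 1 + 1 = +2
C6: 1C, 1H, 1F, 1Br → 0 − 1 + 1 + 1 = +1
The highest value is +2.

+2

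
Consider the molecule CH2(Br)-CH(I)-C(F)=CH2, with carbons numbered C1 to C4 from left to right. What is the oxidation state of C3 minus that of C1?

+2

C3: 3C, 1F → 0 + 1 = +1
C1: 1C, 2H, 1Br → 0 − 2 + 1 = -1
Difference: +1 − (-1) = +2.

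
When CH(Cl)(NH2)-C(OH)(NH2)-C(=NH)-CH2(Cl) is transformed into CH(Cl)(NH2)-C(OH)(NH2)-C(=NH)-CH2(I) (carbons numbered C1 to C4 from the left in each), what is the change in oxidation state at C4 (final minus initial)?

0

Before: C4 has 1 bond to C, 2 bonds to H, 1 bond to Cl → oxidation state -1.
After: C4 has 1 bond to C, 2 bonds to H, 1 bond to I → oxidation state -1.
Δ = -1 − (-1) = 0, so no net redox change at C4.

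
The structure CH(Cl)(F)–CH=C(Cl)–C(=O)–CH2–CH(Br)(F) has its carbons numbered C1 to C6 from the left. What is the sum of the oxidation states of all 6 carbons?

Tallying each carbon's bonds:
C1: 1C, 1H, 1F, 1Cl → 0 − 1 + 1 + 1 = +1
C2: 3C, 1H → 0 − 1 = -1
C3: 3C, 1Cl → 0 + 1 = +1
C4: 2C, 2O → 0 + 2 = +2
C5: 2C, 2H → 0 − 2 = -2
C6: 1C, 1H, 1F, 1Br → 0 − 1 + 1 + 1 = +1
Sum = +1 − 1 + 1 + 2 − 2 + 1 = +2.

+2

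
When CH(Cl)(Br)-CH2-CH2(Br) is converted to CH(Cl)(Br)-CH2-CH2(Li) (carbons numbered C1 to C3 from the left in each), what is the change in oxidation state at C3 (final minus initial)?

-2

Before: C3 has 1 bond to C, 2 bonds to H, 1 bond to Br → oxidation state -1.
After: C3 has 1 bond to C, 2 bonds to H, 1 bond to Li → oxidation state -3.
Δ = -3 − (-1) = -2, so this is a reduction at C3.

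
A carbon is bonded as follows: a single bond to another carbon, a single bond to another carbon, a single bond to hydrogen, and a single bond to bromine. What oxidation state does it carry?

0

The carbon has one bond to C (0), one bond to C (0), one bond to Br (+1), one bond to H (-1).
Oxidation state = 0 + 0 + 1 − 1 = 0.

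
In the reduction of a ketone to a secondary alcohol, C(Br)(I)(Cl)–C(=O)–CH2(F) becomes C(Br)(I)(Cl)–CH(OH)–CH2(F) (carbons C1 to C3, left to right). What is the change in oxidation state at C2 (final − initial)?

-2

Before: C2 has 2 bonds to C, 2 bonds to O → oxidation state +2.
After: C2 has 2 bonds to C, 1 bond to H, 1 bond to O → oxidation state 0.
Δ = 0 − (+2) = -2, so this is a reduction at C2.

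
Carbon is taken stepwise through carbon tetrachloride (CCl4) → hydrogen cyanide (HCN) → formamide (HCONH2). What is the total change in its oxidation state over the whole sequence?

-2

Carbon oxidation states along the series — carbon tetrachloride: +4, hydrogen cyanide: +2, formamide: +2.
Net change = +2 − (+4) = -2.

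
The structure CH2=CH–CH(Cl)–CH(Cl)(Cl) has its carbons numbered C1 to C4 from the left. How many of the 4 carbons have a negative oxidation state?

Tallying each carbon's bonds:
C1: 2C, 2H → 0 − 2 = -2
C2: 3C, 1H → 0 − 1 = -1
C3: 2C, 1H, 1Cl → 0 − 1 + 1 = 0
C4: 1C, 1H, 2Cl → 0 − 1 + 2 = +1
2 carbons (C1, C2) meet the condition.

2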